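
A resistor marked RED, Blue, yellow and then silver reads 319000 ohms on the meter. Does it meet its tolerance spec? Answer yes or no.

Red → 2 (first significant figure)
Blue → 6 (second significant figure)
Yellow → ×10^4 multiplier
Silver → ±10% tolerance
26 × 10000 = 260000 Ω
Allowed range: 234000 Ω to 286000 Ω.
319000 ohms lies outside that range.

no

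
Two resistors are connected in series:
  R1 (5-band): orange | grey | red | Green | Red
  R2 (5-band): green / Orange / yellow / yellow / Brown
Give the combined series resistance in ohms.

43540000 Ω

R1: orange, grey, red → 382; green ×10^5 → 38200000 Ω.
R2: green, orange, yellow → 534; yellow ×10^4 → 5340000 Ω.
Series: 38200000 + 5340000 = 43540000 Ω.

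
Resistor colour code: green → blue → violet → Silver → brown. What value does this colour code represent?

5.67 Ω

Green → 5 (first significant figure)
Blue → 6 (second significant figure)
Violet → 7 (third significant figure)
Silver → ×0.01 multiplier
567 × 0.01 = 5.67 Ω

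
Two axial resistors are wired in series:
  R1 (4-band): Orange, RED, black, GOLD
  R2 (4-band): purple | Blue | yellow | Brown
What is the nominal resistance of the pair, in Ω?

R1: orange, red → 32; black ×1 → 32 Ω.
R2: violet, blue → 76; yellow ×10^4 → 760000 Ω.
Series: 32 + 760000 = 760032 Ω.

760032 Ω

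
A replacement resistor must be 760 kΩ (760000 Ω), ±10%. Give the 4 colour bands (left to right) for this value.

violet, blue, yellow, silver

760000 Ω = 76 × 10^4.
7 → violet
6 → blue
Multiplier 10^4 → yellow.
±10% tolerance → silver.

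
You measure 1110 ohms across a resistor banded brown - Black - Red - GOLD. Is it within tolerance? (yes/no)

no

Brown → 1 (first significant figure)
Black → 0 (second significant figure)
Red → ×10^2 multiplier
Gold → ±5% tolerance
10 × 100 = 1000 Ω
Allowed range: 950 Ω to 1050 Ω.
1110 ohms lies outside that range.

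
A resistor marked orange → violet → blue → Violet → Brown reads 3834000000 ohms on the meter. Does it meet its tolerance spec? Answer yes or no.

no

Orange → 3 (first significant figure)
Violet → 7 (second significant figure)
Blue → 6 (third significant figure)
Violet → ×10^7 multiplier
Brown → ±1% tolerance
376 × 10000000 = 3760000000 Ω
Allowed range: 3722400000 Ω to 3797600000 Ω.
3834000000 ohms lies outside that range.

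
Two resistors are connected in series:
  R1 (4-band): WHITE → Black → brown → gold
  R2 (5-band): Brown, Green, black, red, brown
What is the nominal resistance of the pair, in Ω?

15900 Ω

R1: white, black → 90; brown ×10 → 900 Ω.
R2: brown, green, black → 150; red ×10^2 → 15000 Ω.
Series: 900 + 15000 = 15900 Ω.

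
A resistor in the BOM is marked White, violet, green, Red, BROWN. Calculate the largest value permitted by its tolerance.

98475 Ω

White → 9 (first significant figure)
Violet → 7 (second significant figure)
Green → 5 (third significant figure)
Red → ×10^2 multiplier
Brown → ±1% tolerance
975 × 100 = 97500 Ω
Largest = 97500 × (1 + 1/100) = 98475 Ω.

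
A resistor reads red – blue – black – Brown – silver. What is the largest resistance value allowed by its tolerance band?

Red → 2 (first significant figure)
Blue → 6 (second significant figure)
Black → 0 (third significant figure)
Brown → ×10 multiplier
Silver → ±10% tolerance
260 × 10 = 2600 Ω
Largest = 2600 × (1 + 10/100) = 2860 Ω.

2860 Ω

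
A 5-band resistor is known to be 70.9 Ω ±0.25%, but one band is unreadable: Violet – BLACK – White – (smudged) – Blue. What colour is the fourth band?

gold

70.9 Ω = 709 × 10^-1.
The fourth band is the multiplier, 10^-1, which is gold.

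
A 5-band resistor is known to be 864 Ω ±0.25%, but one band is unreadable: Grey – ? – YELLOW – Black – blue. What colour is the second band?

blue

864 Ω = 864 × 10^0.
The second band gives digit 6 of the significand, and 6 is blue.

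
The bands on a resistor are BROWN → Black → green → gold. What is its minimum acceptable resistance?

950000 Ω

Brown → 1 (first significant figure)
Black → 0 (second significant figure)
Green → ×10^5 multiplier
Gold → ±5% tolerance
10 × 100000 = 1000000 Ω
Minimum = 1000000 × (1 − 5/100) = 950000 Ω.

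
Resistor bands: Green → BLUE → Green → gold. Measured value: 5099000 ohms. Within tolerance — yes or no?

no

Green → 5 (first significant figure)
Blue → 6 (second significant figure)
Green → ×10^5 multiplier
Gold → ±5% tolerance
56 × 100000 = 5600000 Ω
Allowed range: 5320000 Ω to 5880000 Ω.
5099000 ohms lies outside that range.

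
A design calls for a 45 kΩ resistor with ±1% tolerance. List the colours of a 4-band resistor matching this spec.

45000 Ω = 45 × 10^3.
4 → yellow
5 → green
Multiplier 10^3 → orange.
±1% tolerance → brown.

yellow, green, orange, brown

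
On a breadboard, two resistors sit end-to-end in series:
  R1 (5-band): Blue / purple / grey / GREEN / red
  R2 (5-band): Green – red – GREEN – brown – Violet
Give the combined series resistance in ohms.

67805250 Ω

R1: blue, violet, grey → 678; green ×10^5 → 67800000 Ω.
R2: green, red, green → 525; brown ×10 → 5250 Ω.
Series: 67800000 + 5250 = 67805250 Ω.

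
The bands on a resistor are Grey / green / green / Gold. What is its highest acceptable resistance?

Grey → 8 (first significant figure)
Green → 5 (second significant figure)
Green → ×10^5 multiplier
Gold → ±5% tolerance
85 × 100000 = 8500000 Ω
Highest = 8500000 × (1 + 5/100) = 8925000 Ω.

8925000 Ω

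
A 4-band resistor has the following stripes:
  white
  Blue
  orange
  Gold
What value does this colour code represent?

96000 Ω

White → 9 (first significant figure)
Blue → 6 (second significant figure)
Orange → ×10^3 multiplier
96 × 1000 = 96000 Ω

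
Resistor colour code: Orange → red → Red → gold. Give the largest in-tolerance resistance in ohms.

3360 Ω

Orange → 3 (first significant figure)
Red → 2 (second significant figure)
Red → ×10^2 multiplier
Gold → ±5% tolerance
32 × 100 = 3200 Ω
Largest = 3200 × (1 + 5/100) = 3360 Ω.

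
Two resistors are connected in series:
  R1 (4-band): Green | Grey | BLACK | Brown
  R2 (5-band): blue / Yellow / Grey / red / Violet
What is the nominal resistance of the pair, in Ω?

R1: green, grey → 58; black ×1 → 58 Ω.
R2: blue, yellow, grey → 648; red ×10^2 → 64800 Ω.
Series: 58 + 64800 = 64858 Ω.

64858 Ω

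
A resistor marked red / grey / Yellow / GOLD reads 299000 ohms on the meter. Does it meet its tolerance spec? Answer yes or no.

no

Red → 2 (first significant figure)
Grey → 8 (second significant figure)
Yellow → ×10^4 multiplier
Gold → ±5% tolerance
28 × 10000 = 280000 Ω
Allowed range: 266000 Ω to 294000 Ω.
299000 ohms lies outside that range.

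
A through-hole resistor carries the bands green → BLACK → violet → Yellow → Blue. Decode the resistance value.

Green → 5 (first significant figure)
Black → 0 (second significant figure)
Violet → 7 (third significant figure)
Yellow → ×10^4 multiplier
507 × 10000 = 5070000 Ω

5070000 Ω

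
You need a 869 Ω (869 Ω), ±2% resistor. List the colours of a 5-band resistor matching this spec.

grey, blue, white, black, red

869 Ω = 869 × 10^0.
8 → grey
6 → blue
9 → white
Multiplier 10^0 → black.
±2% tolerance → red.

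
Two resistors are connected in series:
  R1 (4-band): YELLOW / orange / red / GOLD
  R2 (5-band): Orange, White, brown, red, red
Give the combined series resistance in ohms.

43400 Ω

R1: yellow, orange → 43; red ×10^2 → 4300 Ω.
R2: orange, white, brown → 391; red ×10^2 → 39100 Ω.
Series: 4300 + 39100 = 43400 Ω.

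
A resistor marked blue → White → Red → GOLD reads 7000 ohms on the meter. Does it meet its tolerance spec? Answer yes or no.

Blue → 6 (first significant figure)
White → 9 (second significant figure)
Red → ×10^2 multiplier
Gold → ±5% tolerance
69 × 100 = 6900 Ω
Allowed range: 6555 Ω to 7245 Ω.
7000 ohms lies inside that range.

yes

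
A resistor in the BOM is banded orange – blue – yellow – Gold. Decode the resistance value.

Orange → 3 (first significant figure)
Blue → 6 (second significant figure)
Yellow → ×10^4 multiplier
36 × 10000 = 360000 Ω

360000 Ω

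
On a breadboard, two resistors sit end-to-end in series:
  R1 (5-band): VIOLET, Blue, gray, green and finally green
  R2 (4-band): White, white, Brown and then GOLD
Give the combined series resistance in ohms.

76800990 Ω

R1: violet, blue, grey → 768; green ×10^5 → 76800000 Ω.
R2: white, white → 99; brown ×10 → 990 Ω.
Series: 76800000 + 990 = 76800990 Ω.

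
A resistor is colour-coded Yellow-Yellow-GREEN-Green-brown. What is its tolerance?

The last band, brown, is the tolerance band.
Brown corresponds to ±1%.

±1%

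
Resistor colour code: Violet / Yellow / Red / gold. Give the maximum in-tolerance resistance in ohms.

Violet → 7 (first significant figure)
Yellow → 4 (second significant figure)
Red → ×10^2 multiplier
Gold → ±5% tolerance
74 × 100 = 7400 Ω
Maximum = 7400 × (1 + 5/100) = 7770 Ω.

7770 Ω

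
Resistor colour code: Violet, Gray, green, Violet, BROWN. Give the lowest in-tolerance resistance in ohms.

Violet → 7 (first significant figure)
Grey → 8 (second significant figure)
Green → 5 (third significant figure)
Violet → ×10^7 multiplier
Brown → ±1% tolerance
785 × 10000000 = 7850000000 Ω
Lowest = 7850000000 × (1 − 1/100) = 7771500000 Ω.

7771500000 Ω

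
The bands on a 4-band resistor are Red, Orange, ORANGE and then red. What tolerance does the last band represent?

±2%

The last band, red, is the tolerance band.
Red corresponds to ±2%.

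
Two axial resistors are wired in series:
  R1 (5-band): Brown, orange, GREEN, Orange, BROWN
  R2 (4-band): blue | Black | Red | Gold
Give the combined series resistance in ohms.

141000 Ω

R1: brown, orange, green → 135; orange ×10^3 → 135000 Ω.
R2: blue, black → 60; red ×10^2 → 6000 Ω.
Series: 135000 + 6000 = 141000 Ω.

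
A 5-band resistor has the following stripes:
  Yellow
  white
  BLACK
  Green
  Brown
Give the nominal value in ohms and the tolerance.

Yellow → 4 (first significant figure)
White → 9 (second significant figure)
Black → 0 (third significant figure)
Green → ×10^5 multiplier
Brown → ±1% tolerance
490 × 100000 = 49000000 Ω

49000000 Ω ±1%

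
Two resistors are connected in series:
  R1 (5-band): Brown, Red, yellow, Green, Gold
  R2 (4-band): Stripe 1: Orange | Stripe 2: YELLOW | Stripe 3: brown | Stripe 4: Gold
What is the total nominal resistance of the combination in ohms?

R1: brown, red, yellow → 124; green ×10^5 → 12400000 Ω.
R2: orange, yellow → 34; brown ×10 → 340 Ω.
Series: 12400000 + 340 = 12400340 Ω.

12400340 Ω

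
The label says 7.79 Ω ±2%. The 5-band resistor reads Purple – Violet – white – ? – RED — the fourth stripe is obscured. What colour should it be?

silver

7.79 Ω = 779 × 10^-2.
The fourth band is the multiplier, 10^-2, which is silver.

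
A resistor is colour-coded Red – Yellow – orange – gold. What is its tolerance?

The last band, gold, is the tolerance band.
Gold corresponds to ±5%.

±5%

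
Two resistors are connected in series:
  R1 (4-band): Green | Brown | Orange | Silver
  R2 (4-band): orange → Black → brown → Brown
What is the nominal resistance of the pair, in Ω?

R1: green, brown → 51; orange ×10^3 → 51000 Ω.
R2: orange, black → 30; brown ×10 → 300 Ω.
Series: 51000 + 300 = 51300 Ω.

51300 Ω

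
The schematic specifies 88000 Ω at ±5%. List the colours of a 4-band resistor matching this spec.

grey, grey, orange, gold

88000 Ω = 88 × 10^3.
8 → grey
8 → grey
Multiplier 10^3 → orange.
±5% tolerance → gold.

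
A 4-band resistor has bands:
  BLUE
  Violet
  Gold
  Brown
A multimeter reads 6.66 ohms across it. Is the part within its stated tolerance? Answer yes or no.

Blue → 6 (first significant figure)
Violet → 7 (second significant figure)
Gold → ×0.1 multiplier
Brown → ±1% tolerance
67 × 0.1 = 6.7 Ω
Allowed range: 6.633 Ω to 6.767 Ω.
6.66 ohms lies inside that range.

yes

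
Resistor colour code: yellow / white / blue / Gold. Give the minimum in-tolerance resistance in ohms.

Yellow → 4 (first significant figure)
White → 9 (second significant figure)
Blue → ×10^6 multiplier
Gold → ±5% tolerance
49 × 1000000 = 49000000 Ω
Minimum = 49000000 × (1 − 5/100) = 46550000 Ω.

46550000 Ω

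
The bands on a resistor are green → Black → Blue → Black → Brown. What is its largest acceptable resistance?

511.06 Ω

Green → 5 (first significant figure)
Black → 0 (second significant figure)
Blue → 6 (third significant figure)
Black → ×1 multiplier
Brown → ±1% tolerance
506 × 1 = 506 Ω
Largest = 506 × (1 + 1/100) = 511.06 Ω.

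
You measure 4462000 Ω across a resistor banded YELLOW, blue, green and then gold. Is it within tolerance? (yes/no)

yes

Yellow → 4 (first significant figure)
Blue → 6 (second significant figure)
Green → ×10^5 multiplier
Gold → ±5% tolerance
46 × 100000 = 4600000 Ω
Allowed range: 4370000 Ω to 4830000 Ω.
4462000 Ω lies inside that range.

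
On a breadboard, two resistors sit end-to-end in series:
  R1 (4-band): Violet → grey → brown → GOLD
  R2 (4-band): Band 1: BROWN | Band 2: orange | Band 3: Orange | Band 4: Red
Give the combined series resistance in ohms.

R1: violet, grey → 78; brown ×10 → 780 Ω.
R2: brown, orange → 13; orange ×10^3 → 13000 Ω.
Series: 780 + 13000 = 13780 Ω.

13780 Ω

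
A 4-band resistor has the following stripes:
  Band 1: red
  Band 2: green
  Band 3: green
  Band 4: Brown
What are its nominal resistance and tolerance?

Red → 2 (first significant figure)
Green → 5 (second significant figure)
Green → ×10^5 multiplier
Brown → ±1% tolerance
25 × 100000 = 2500000 Ω

2500000 Ω ±1%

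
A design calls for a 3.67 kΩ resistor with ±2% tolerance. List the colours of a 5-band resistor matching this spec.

3670 Ω = 367 × 10^1.
3 → orange
6 → blue
7 → violet
Multiplier 10^1 → brown.
±2% tolerance → red.

orange, blue, violet, brown, red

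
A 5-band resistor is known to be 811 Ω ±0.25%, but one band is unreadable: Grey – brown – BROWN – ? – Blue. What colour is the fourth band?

811 Ω = 811 × 10^0.
The fourth band is the multiplier, 10^0, which is black.

black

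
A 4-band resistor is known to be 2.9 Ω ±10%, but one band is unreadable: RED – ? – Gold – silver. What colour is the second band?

white

2.9 Ω = 29 × 10^-1.
The second band gives digit 9 of the significand, and 9 is white.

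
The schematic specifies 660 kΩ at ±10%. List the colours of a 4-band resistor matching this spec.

660000 Ω = 66 × 10^4.
6 → blue
6 → blue
Multiplier 10^4 → yellow.
±10% tolerance → silver.

blue, blue, yellow, silver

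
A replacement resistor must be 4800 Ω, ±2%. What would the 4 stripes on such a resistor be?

yellow, grey, red, red

4800 Ω = 48 × 10^2.
4 → yellow
8 → grey
Multiplier 10^2 → red.
±2% tolerance → red.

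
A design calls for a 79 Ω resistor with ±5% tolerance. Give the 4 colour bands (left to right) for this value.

violet, white, black, gold

79 Ω = 79 × 10^0.
7 → violet
9 → white
Multiplier 10^0 → black.
±5% tolerance → gold.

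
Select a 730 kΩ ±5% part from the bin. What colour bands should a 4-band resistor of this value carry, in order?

violet, orange, yellow, gold

730000 Ω = 73 × 10^4.
7 → violet
3 → orange
Multiplier 10^4 → yellow.
±5% tolerance → gold.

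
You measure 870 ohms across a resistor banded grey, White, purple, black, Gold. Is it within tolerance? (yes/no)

yes

Grey → 8 (first significant figure)
White → 9 (second significant figure)
Violet → 7 (third significant figure)
Black → ×1 multiplier
Gold → ±5% tolerance
897 × 1 = 897 Ω
Allowed range: 852.15 Ω to 941.85 Ω.
870 ohms lies inside that range.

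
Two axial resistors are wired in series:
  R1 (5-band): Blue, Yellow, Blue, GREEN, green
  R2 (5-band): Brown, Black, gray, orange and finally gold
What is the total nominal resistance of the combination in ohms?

64708000 Ω

R1: blue, yellow, blue → 646; green ×10^5 → 64600000 Ω.
R2: brown, black, grey → 108; orange ×10^3 → 108000 Ω.
Series: 64600000 + 108000 = 64708000 Ω.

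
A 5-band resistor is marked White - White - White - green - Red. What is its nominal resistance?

99900000 Ω

White → 9 (first significant figure)
White → 9 (second significant figure)
White → 9 (third significant figure)
Green → ×10^5 multiplier
999 × 100000 = 99900000 Ω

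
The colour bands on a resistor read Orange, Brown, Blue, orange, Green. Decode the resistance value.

316000 Ω

Orange → 3 (first significant figure)
Brown → 1 (second significant figure)
Blue → 6 (third significant figure)
Orange → ×10^3 multiplier
316 × 1000 = 316000 Ω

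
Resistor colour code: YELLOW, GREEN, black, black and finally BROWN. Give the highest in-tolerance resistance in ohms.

Yellow → 4 (first significant figure)
Green → 5 (second significant figure)
Black → 0 (third significant figure)
Black → ×1 multiplier
Brown → ±1% tolerance
450 × 1 = 450 Ω
Highest = 450 × (1 + 1/100) = 454.5 Ω.

454.5 Ω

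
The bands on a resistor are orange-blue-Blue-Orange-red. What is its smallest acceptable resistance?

Orange → 3 (first significant figure)
Blue → 6 (second significant figure)
Blue → 6 (third significant figure)
Orange → ×10^3 multiplier
Red → ±2% tolerance
366 × 1000 = 366000 Ω
Smallest = 366000 × (1 − 2/100) = 358680 Ω.

358680 Ω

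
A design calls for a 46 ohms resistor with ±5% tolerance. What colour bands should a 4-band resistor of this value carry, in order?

yellow, blue, black, gold

46 Ω = 46 × 10^0.
4 → yellow
6 → blue
Multiplier 10^0 → black.
±5% tolerance → gold.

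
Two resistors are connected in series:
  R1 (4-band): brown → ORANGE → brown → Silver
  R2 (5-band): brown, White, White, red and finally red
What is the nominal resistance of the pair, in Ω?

20030 Ω

R1: brown, orange → 13; brown ×10 → 130 Ω.
R2: brown, white, white → 199; red ×10^2 → 19900 Ω.
Series: 130 + 19900 = 20030 Ω.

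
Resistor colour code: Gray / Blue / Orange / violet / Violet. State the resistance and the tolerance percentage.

Grey → 8 (first significant figure)
Blue → 6 (second significant figure)
Orange → 3 (third significant figure)
Violet → ×10^7 multiplier
Violet → ±0.1% tolerance
863 × 10000000 = 8630000000 Ω

8630000000 Ω ±0.1%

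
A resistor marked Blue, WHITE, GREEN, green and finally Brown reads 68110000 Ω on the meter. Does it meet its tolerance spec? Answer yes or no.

no

Blue → 6 (first significant figure)
White → 9 (second significant figure)
Green → 5 (third significant figure)
Green → ×10^5 multiplier
Brown → ±1% tolerance
695 × 100000 = 69500000 Ω
Allowed range: 68805000 Ω to 70195000 Ω.
68110000 Ω lies outside that range.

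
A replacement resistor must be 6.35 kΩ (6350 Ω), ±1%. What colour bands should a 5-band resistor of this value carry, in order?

6350 Ω = 635 × 10^1.
6 → blue
3 → orange
5 → green
Multiplier 10^1 → brown.
±1% tolerance → brown.

blue, orange, green, brown, brown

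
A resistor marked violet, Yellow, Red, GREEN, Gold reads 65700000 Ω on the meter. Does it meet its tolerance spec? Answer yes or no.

Violet → 7 (first significant figure)
Yellow → 4 (second significant figure)
Red → 2 (third significant figure)
Green → ×10^5 multiplier
Gold → ±5% tolerance
742 × 100000 = 74200000 Ω
Allowed range: 70490000 Ω to 77910000 Ω.
65700000 Ω lies outside that range.

no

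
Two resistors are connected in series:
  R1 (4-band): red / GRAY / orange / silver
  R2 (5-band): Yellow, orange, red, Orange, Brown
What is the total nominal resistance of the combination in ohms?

460000 Ω

R1: red, grey → 28; orange ×10^3 → 28000 Ω.
R2: yellow, orange, red → 432; orange ×10^3 → 432000 Ω.
Series: 28000 + 432000 = 460000 Ω.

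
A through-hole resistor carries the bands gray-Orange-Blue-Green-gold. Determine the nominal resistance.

Grey → 8 (first significant figure)
Orange → 3 (second significant figure)
Blue → 6 (third significant figure)
Green → ×10^5 multiplier
836 × 100000 = 83600000 Ω

83600000 Ω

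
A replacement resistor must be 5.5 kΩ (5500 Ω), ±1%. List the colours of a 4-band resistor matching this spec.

green, green, red, brown

5500 Ω = 55 × 10^2.
5 → green
5 → green
Multiplier 10^2 → red.
±1% tolerance → brown.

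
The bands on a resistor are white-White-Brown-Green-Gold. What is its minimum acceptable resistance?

94145000 Ω

White → 9 (first significant figure)
White → 9 (second significant figure)
Brown → 1 (third significant figure)
Green → ×10^5 multiplier
Gold → ±5% tolerance
991 × 100000 = 99100000 Ω
Minimum = 99100000 × (1 − 5/100) = 94145000 Ω.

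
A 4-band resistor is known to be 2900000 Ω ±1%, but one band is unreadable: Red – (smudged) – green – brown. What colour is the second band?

2900000 Ω = 29 × 10^5.
The second band gives digit 9 of the significand, and 9 is white.

white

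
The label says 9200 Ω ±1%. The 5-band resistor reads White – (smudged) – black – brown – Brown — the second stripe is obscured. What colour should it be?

red

9200 Ω = 920 × 10^1.
The second band gives digit 2 of the significand, and 2 is red.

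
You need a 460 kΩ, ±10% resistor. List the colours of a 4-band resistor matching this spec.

yellow, blue, yellow, silver

460000 Ω = 46 × 10^4.
4 → yellow
6 → blue
Multiplier 10^4 → yellow.
±10% tolerance → silver.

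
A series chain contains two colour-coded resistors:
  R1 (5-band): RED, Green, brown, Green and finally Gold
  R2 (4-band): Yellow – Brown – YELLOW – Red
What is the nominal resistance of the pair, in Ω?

R1: red, green, brown → 251; green ×10^5 → 25100000 Ω.
R2: yellow, brown → 41; yellow ×10^4 → 410000 Ω.
Series: 25100000 + 410000 = 25510000 Ω.

25510000 Ω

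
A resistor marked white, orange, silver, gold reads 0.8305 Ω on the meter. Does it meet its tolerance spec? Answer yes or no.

White → 9 (first significant figure)
Orange → 3 (second significant figure)
Silver → ×0.01 multiplier
Gold → ±5% tolerance
93 × 0.01 = 0.93 Ω
Allowed range: 0.8835 Ω to 0.9765 Ω.
0.8305 Ω lies outside that range.

no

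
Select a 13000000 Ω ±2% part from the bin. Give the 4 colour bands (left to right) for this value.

brown, orange, blue, red

13000000 Ω = 13 × 10^6.
1 → brown
3 → orange
Multiplier 10^6 → blue.
±2% tolerance → red.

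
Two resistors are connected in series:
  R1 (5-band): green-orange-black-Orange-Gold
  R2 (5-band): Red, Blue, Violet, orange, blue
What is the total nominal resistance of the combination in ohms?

797000 Ω

R1: green, orange, black → 530; orange ×10^3 → 530000 Ω.
R2: red, blue, violet → 267; orange ×10^3 → 267000 Ω.
Series: 530000 + 267000 = 797000 Ω.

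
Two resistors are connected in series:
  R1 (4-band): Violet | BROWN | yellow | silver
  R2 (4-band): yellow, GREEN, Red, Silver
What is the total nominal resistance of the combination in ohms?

R1: violet, brown → 71; yellow ×10^4 → 710000 Ω.
R2: yellow, green → 45; red ×10^2 → 4500 Ω.
Series: 710000 + 4500 = 714500 Ω.

714500 Ω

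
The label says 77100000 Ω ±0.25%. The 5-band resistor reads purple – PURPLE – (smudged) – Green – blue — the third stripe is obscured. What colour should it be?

brown

77100000 Ω = 771 × 10^5.
The third band gives digit 1 of the significand, and 1 is brown.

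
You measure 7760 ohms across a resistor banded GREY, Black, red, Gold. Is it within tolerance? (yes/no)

Grey → 8 (first significant figure)
Black → 0 (second significant figure)
Red → ×10^2 multiplier
Gold → ±5% tolerance
80 × 100 = 8000 Ω
Allowed range: 7600 Ω to 8400 Ω.
7760 ohms lies inside that range.

yes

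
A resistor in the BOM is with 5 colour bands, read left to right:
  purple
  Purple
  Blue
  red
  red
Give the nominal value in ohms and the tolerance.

77600 Ω ±2%

Violet → 7 (first significant figure)
Violet → 7 (second significant figure)
Blue → 6 (third significant figure)
Red → ×10^2 multiplier
Red → ±2% tolerance
776 × 100 = 77600 Ω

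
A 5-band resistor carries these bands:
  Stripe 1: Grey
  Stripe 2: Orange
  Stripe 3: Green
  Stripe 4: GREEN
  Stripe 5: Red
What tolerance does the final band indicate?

±2%

The last band, red, is the tolerance band.
Red corresponds to ±2%.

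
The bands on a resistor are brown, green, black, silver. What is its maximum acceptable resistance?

16.5 Ω

Brown → 1 (first significant figure)
Green → 5 (second significant figure)
Black → ×1 multiplier
Silver → ±10% tolerance
15 × 1 = 15 Ω
Maximum = 15 × (1 + 10/100) = 16.5 Ω.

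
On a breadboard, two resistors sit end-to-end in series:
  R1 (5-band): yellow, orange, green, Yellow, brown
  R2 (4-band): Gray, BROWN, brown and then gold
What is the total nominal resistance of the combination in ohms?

R1: yellow, orange, green → 435; yellow ×10^4 → 4350000 Ω.
R2: grey, brown → 81; brown ×10 → 810 Ω.
Series: 4350000 + 810 = 4350810 Ω.

4350810 Ω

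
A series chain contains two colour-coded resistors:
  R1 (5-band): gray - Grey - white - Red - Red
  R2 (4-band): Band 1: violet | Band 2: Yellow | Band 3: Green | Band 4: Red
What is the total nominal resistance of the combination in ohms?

7488900 Ω

R1: grey, grey, white → 889; red ×10^2 → 88900 Ω.
R2: violet, yellow → 74; green ×10^5 → 7400000 Ω.
Series: 88900 + 7400000 = 7488900 Ω.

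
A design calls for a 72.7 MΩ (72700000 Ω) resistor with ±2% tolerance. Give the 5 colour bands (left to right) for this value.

violet, red, violet, green, red

72700000 Ω = 727 × 10^5.
7 → violet
2 → red
7 → violet
Multiplier 10^5 → green.
±2% tolerance → red.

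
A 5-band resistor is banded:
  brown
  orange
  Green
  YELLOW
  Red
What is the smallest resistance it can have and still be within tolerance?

Brown → 1 (first significant figure)
Orange → 3 (second significant figure)
Green → 5 (third significant figure)
Yellow → ×10^4 multiplier
Red → ±2% tolerance
135 × 10000 = 1350000 Ω
Smallest = 1350000 × (1 − 2/100) = 1323000 Ω.

1323000 Ω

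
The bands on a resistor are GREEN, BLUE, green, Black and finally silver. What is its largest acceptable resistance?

621.5 Ω

Green → 5 (first significant figure)
Blue → 6 (second significant figure)
Green → 5 (third significant figure)
Black → ×1 multiplier
Silver → ±10% tolerance
565 × 1 = 565 Ω
Largest = 565 × (1 + 10/100) = 621.5 Ω.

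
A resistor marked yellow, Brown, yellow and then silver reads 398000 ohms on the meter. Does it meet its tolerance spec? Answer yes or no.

Yellow → 4 (first significant figure)
Brown → 1 (second significant figure)
Yellow → ×10^4 multiplier
Silver → ±10% tolerance
41 × 10000 = 410000 Ω
Allowed range: 369000 Ω to 451000 Ω.
398000 ohms lies inside that range.

yes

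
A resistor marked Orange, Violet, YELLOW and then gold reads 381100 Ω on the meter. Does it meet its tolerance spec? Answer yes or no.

yes

Orange → 3 (first significant figure)
Violet → 7 (second significant figure)
Yellow → ×10^4 multiplier
Gold → ±5% tolerance
37 × 10000 = 370000 Ω
Allowed range: 351500 Ω to 388500 Ω.
381100 Ω lies inside that range.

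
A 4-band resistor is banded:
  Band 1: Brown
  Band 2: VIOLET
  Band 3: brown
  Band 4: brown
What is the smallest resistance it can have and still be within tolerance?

Brown → 1 (first significant figure)
Violet → 7 (second significant figure)
Brown → ×10 multiplier
Brown → ±1% tolerance
17 × 10 = 170 Ω
Smallest = 170 × (1 − 1/100) = 168.3 Ω.

168.3 Ω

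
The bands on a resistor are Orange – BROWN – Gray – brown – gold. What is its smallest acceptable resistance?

Orange → 3 (first significant figure)
Brown → 1 (second significant figure)
Grey → 8 (third significant figure)
Brown → ×10 multiplier
Gold → ±5% tolerance
318 × 10 = 3180 Ω
Smallest = 3180 × (1 − 5/100) = 3021 Ω.

3021 Ω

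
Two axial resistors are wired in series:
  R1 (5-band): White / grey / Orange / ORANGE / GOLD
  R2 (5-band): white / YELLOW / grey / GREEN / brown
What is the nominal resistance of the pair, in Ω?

R1: white, grey, orange → 983; orange ×10^3 → 983000 Ω.
R2: white, yellow, grey → 948; green ×10^5 → 94800000 Ω.
Series: 983000 + 94800000 = 95783000 Ω.

95783000 Ω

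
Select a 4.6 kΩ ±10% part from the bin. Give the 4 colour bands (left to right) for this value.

yellow, blue, red, silver

4600 Ω = 46 × 10^2.
4 → yellow
6 → blue
Multiplier 10^2 → red.
±10% tolerance → silver.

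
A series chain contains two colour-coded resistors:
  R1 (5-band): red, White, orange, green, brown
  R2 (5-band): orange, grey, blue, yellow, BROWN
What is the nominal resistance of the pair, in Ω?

R1: red, white, orange → 293; green ×10^5 → 29300000 Ω.
R2: orange, grey, blue → 386; yellow ×10^4 → 3860000 Ω.
Series: 29300000 + 3860000 = 33160000 Ω.

33160000 Ω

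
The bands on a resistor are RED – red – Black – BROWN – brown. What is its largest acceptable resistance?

2222 Ω

Red → 2 (first significant figure)
Red → 2 (second significant figure)
Black → 0 (third significant figure)
Brown → ×10 multiplier
Brown → ±1% tolerance
220 × 10 = 2200 Ω
Largest = 2200 × (1 + 1/100) = 2222 Ω.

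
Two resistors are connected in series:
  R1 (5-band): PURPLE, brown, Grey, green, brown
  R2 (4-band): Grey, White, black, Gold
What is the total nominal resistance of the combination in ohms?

R1: violet, brown, grey → 718; green ×10^5 → 71800000 Ω.
R2: grey, white → 89; black ×1 → 89 Ω.
Series: 71800000 + 89 = 71800089 Ω.

71800089 Ω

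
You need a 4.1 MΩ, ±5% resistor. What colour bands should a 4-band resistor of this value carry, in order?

4100000 Ω = 41 × 10^5.
4 → yellow
1 → brown
Multiplier 10^5 → green.
±5% tolerance → gold.

yellow, brown, green, gold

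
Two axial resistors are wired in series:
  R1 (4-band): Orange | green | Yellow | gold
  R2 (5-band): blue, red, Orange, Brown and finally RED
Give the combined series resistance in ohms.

356230 Ω

R1: orange, green → 35; yellow ×10^4 → 350000 Ω.
R2: blue, red, orange → 623; brown ×10 → 6230 Ω.
Series: 350000 + 6230 = 356230 Ω.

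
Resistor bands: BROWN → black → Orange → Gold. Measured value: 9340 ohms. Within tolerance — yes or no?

Brown → 1 (first significant figure)
Black → 0 (second significant figure)
Orange → ×10^3 multiplier
Gold → ±5% tolerance
10 × 1000 = 10000 Ω
Allowed range: 9500 Ω to 10500 Ω.
9340 ohms lies outside that range.

no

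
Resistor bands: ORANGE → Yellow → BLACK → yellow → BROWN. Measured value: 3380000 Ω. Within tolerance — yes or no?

yes

Orange → 3 (first significant figure)
Yellow → 4 (second significant figure)
Black → 0 (third significant figure)
Yellow → ×10^4 multiplier
Brown → ±1% tolerance
340 × 10000 = 3400000 Ω
Allowed range: 3366000 Ω to 3434000 Ω.
3380000 Ω lies inside that range.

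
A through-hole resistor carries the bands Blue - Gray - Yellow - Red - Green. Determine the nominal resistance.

Blue → 6 (first significant figure)
Grey → 8 (second significant figure)
Yellow → 4 (third significant figure)
Red → ×10^2 multiplier
684 × 100 = 68400 Ω

68400 Ω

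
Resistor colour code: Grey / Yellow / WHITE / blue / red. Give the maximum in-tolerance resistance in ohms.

Grey → 8 (first significant figure)
Yellow → 4 (second significant figure)
White → 9 (third significant figure)
Blue → ×10^6 multiplier
Red → ±2% tolerance
849 × 1000000 = 849000000 Ω
Maximum = 849000000 × (1 + 2/100) = 865980000 Ω.

865980000 Ω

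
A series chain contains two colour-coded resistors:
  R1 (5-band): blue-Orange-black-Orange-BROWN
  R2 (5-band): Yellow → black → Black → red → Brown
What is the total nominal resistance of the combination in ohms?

R1: blue, orange, black → 630; orange ×10^3 → 630000 Ω.
R2: yellow, black, black → 400; red ×10^2 → 40000 Ω.
Series: 630000 + 40000 = 670000 Ω.

670000 Ω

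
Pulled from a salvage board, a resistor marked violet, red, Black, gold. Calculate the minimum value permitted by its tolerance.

Violet → 7 (first significant figure)
Red → 2 (second significant figure)
Black → ×1 multiplier
Gold → ±5% tolerance
72 × 1 = 72 Ω
Minimum = 72 × (1 − 5/100) = 68.4 Ω.

68.4 Ω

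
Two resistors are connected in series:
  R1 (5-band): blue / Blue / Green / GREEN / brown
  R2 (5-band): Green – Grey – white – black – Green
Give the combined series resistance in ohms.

66500589 Ω

R1: blue, blue, green → 665; green ×10^5 → 66500000 Ω.
R2: green, grey, white → 589; black ×1 → 589 Ω.
Series: 66500000 + 589 = 66500589 Ω.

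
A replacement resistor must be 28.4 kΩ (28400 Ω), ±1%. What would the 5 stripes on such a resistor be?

red, grey, yellow, red, brown

28400 Ω = 284 × 10^2.
2 → red
8 → grey
4 → yellow
Multiplier 10^2 → red.
±1% tolerance → brown.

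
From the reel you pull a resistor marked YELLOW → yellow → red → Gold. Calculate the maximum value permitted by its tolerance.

4620 Ω

Yellow → 4 (first significant figure)
Yellow → 4 (second significant figure)
Red → ×10^2 multiplier
Gold → ±5% tolerance
44 × 100 = 4400 Ω
Maximum = 4400 × (1 + 5/100) = 4620 Ω.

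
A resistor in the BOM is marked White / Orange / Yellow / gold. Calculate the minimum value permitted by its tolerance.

883500 Ω

White → 9 (first significant figure)
Orange → 3 (second significant figure)
Yellow → ×10^4 multiplier
Gold → ±5% tolerance
93 × 10000 = 930000 Ω
Minimum = 930000 × (1 − 5/100) = 883500 Ω.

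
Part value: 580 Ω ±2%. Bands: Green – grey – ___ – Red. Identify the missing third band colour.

brown

580 Ω = 58 × 10^1.
The third band is the multiplier, 10^1, which is brown.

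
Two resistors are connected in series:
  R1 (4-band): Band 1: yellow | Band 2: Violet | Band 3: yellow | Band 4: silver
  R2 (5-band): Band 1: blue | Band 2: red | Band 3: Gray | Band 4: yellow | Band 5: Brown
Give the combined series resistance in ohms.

R1: yellow, violet → 47; yellow ×10^4 → 470000 Ω.
R2: blue, red, grey → 628; yellow ×10^4 → 6280000 Ω.
Series: 470000 + 6280000 = 6750000 Ω.

6750000 Ω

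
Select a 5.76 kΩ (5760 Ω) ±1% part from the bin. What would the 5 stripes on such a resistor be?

5760 Ω = 576 × 10^1.
5 → green
7 → violet
6 → blue
Multiplier 10^1 → brown.
±1% tolerance → brown.

green, violet, blue, brown, brown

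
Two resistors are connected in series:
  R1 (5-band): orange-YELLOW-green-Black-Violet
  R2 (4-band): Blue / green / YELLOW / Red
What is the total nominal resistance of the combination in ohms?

R1: orange, yellow, green → 345; black ×1 → 345 Ω.
R2: blue, green → 65; yellow ×10^4 → 650000 Ω.
Series: 345 + 650000 = 650345 Ω.

650345 Ω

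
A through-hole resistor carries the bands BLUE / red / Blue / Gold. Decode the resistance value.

62000000 Ω

Blue → 6 (first significant figure)
Red → 2 (second significant figure)
Blue → ×10^6 multiplier
62 × 1000000 = 62000000 Ω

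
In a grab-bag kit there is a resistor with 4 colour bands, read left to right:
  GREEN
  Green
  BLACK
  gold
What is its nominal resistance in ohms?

Green → 5 (first significant figure)
Green → 5 (second significant figure)
Black → ×1 multiplier
55 × 1 = 55 Ω

55 Ω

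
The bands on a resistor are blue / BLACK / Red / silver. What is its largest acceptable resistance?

Blue → 6 (first significant figure)
Black → 0 (second significant figure)
Red → ×10^2 multiplier
Silver → ±10% tolerance
60 × 100 = 6000 Ω
Largest = 6000 × (1 + 10/100) = 6600 Ω.

6600 Ω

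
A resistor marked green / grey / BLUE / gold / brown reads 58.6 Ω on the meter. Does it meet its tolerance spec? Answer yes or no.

Green → 5 (first significant figure)
Grey → 8 (second significant figure)
Blue → 6 (third significant figure)
Gold → ×0.1 multiplier
Brown → ±1% tolerance
586 × 0.1 = 58.6 Ω
Allowed range: 58.014 Ω to 59.186 Ω.
58.6 Ω lies inside that range.

yes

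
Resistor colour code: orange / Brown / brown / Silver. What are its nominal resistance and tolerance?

310 Ω ±10%

Orange → 3 (first significant figure)
Brown → 1 (second significant figure)
Brown → ×10 multiplier
Silver → ±10% tolerance
31 × 10 = 310 Ω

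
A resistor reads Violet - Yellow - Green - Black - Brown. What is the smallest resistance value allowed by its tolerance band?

Violet → 7 (first significant figure)
Yellow → 4 (second significant figure)
Green → 5 (third significant figure)
Black → ×1 multiplier
Brown → ±1% tolerance
745 × 1 = 745 Ω
Smallest = 745 × (1 − 1/100) = 737.55 Ω.

737.55 Ω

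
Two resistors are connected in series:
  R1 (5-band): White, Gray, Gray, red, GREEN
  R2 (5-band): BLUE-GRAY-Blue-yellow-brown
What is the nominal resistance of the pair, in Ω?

R1: white, grey, grey → 988; red ×10^2 → 98800 Ω.
R2: blue, grey, blue → 686; yellow ×10^4 → 6860000 Ω.
Series: 98800 + 6860000 = 6958800 Ω.

6958800 Ω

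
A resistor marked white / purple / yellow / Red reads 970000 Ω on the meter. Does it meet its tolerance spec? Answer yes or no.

White → 9 (first significant figure)
Violet → 7 (second significant figure)
Yellow → ×10^4 multiplier
Red → ±2% tolerance
97 × 10000 = 970000 Ω
Allowed range: 950600 Ω to 989400 Ω.
970000 Ω lies inside that range.

yes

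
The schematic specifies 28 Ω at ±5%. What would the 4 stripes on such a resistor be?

28 Ω = 28 × 10^0.
2 → red
8 → grey
Multiplier 10^0 → black.
±5% tolerance → gold.

red, grey, black, gold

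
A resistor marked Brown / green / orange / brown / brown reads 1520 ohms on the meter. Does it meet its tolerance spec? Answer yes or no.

yes

Brown → 1 (first significant figure)
Green → 5 (second significant figure)
Orange → 3 (third significant figure)
Brown → ×10 multiplier
Brown → ±1% tolerance
153 × 10 = 1530 Ω
Allowed range: 1514.7 Ω to 1545.3 Ω.
1520 ohms lies inside that range.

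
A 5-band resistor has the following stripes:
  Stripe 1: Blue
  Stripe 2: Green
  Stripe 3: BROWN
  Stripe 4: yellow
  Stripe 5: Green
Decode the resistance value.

Blue → 6 (first significant figure)
Green → 5 (second significant figure)
Brown → 1 (third significant figure)
Yellow → ×10^4 multiplier
651 × 10000 = 6510000 Ω

6510000 Ω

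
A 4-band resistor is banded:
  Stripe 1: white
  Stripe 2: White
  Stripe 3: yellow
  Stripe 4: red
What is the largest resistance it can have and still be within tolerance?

White → 9 (first significant figure)
White → 9 (second significant figure)
Yellow → ×10^4 multiplier
Red → ±2% tolerance
99 × 10000 = 990000 Ω
Largest = 990000 × (1 + 2/100) = 1009800 Ω.

1009800 Ω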